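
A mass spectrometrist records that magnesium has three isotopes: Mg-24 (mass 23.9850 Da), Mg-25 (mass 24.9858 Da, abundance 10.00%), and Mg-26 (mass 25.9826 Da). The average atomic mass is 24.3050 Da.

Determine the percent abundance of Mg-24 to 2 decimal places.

Let x and y be the fractions of Mg-24 and Mg-26. Then x + y = 1 − 0.1000 = 0.9000 and 23.9850x + 25.9826y = 24.3050 − 0.1000×24.9858 = 21.80642.
Substituting: 23.9850x + 25.9826(0.9000 − x) = 21.80642
(23.9850 − 25.9826)x = -1.57792  ⇒  x = 0.78991, y = 0.11009
Mg-24: 78.99%, Mg-26: 11.01%.

78.99%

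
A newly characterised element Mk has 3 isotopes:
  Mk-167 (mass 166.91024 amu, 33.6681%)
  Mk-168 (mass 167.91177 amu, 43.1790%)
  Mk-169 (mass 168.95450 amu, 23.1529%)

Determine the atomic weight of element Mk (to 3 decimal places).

Weight each isotope mass by its fractional abundance: 0.336681 × 166.91024 + 0.431790 × 167.91177 + 0.231529 × 168.95450
= 56.195507 + 72.502623 + 39.117866 = 167.815996 amu

167.816 amu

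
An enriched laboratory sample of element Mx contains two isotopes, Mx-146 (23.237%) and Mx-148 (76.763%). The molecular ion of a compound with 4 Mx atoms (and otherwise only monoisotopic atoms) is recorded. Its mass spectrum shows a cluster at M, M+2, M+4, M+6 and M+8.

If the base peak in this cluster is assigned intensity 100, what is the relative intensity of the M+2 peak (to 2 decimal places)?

9.16

Term probabilities: M 0.0029, M+2 0.0385, M+4 0.1909, M+6 0.4204, M+8 0.3472. Base peak = M+6.
P(M+6) = C(4,3) × 0.23237^1 × 0.76763^3 = 4 × 0.23237 × 0.45233044 = 0.420432 (base)
P(M+2) = C(4,1) × 0.23237^3 × 0.76763^1 = 4 × 0.01254701 × 0.76763 = 0.038526
Relative intensity = 0.038526 / 0.420432 × 100 = 9.16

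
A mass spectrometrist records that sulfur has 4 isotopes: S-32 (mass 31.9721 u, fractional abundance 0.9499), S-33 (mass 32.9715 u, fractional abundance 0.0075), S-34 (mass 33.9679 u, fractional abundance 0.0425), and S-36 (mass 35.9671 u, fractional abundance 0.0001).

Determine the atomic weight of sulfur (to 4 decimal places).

Average mass = Σ (abundance × isotope mass) = 0.9499 × 31.9721 + 0.0075 × 32.9715 + 0.0425 × 33.9679 + 0.0001 × 35.9671
= 30.37030 + 0.24729 + 1.44364 + 0.00360 = 32.06483 u

32.0648 u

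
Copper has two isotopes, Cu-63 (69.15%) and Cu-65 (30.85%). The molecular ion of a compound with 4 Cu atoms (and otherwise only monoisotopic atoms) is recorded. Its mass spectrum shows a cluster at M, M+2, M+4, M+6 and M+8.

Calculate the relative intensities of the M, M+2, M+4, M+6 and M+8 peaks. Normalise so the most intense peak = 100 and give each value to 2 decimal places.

Expanding (0.6915 + 0.3085)^4:
P(M) = 0.6915^4 = 0.228649
P(M+2) = 4 × 0.6915^3 × 0.3085^1 = 0.408030
P(M+4) = 6 × 0.6915^2 × 0.3085^2 = 0.273052
P(M+6) = 4 × 0.6915^1 × 0.3085^3 = 0.081212
P(M+8) = 0.3085^4 = 0.009058
The M+2 peak is largest (0.408030); scaling to 100 gives 56.04 : 100.00 : 66.92 : 19.90 : 2.22.

56.04 : 100.00 : 66.92 : 19.90 : 2.22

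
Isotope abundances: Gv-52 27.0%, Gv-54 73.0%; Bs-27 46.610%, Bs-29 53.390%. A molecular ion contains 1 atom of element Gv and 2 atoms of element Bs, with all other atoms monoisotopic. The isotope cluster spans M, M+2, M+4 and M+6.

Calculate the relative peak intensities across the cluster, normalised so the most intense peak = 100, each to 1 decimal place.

Element Gv pattern (n=1): 0.2700 : 0.7300
Element Bs pattern (n=2): 0.21724921 : 0.49770158 : 0.28504921
Convolve the two distributions (both contribute in 2-u steps):
  M: 0.2700×0.21724921 = 0.058657
  M+2: 0.2700×0.49770158 + 0.7300×0.21724921 = 0.292971
  M+4: 0.2700×0.28504921 + 0.7300×0.49770158 = 0.440285
  M+6: 0.7300×0.28504921 = 0.208086
Scale to base peak (0.440285) = 100: 13.3 : 66.5 : 100.0 : 47.3

13.3 : 66.5 : 100.0 : 47.3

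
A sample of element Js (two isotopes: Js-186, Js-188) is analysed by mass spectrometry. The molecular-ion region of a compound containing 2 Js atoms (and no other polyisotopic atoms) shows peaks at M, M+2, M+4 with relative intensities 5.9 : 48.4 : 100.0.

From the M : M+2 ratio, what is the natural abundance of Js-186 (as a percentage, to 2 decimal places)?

19.60%

If p is the fraction of Js that is Js-186, then I(M+2)/I(M) = [C(2,1)·p^1·(1−p)] / p^2 = 2·(1−p)/p = 48.4/5.9 = 8.2034
(1−p)/p = 8.2034/2 = 4.1017  ⇒  p = 1/(1 + 4.1017) = 0.1960
Js-186: 19.60%, Js-188: 80.40%.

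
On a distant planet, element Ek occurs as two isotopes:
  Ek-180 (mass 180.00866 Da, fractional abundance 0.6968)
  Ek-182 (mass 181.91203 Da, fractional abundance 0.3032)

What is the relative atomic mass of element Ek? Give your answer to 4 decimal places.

Ar = Σ fᵢ·mᵢ = 0.6968 × 180.00866 + 0.3032 × 181.91203
= 125.430034 + 55.155727 = 180.585761 Da

180.5858 Da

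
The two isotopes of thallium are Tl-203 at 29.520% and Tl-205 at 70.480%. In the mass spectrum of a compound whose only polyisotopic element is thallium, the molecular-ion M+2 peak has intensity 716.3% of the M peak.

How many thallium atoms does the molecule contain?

3

With n Tl atoms, P(M+2)/P(M) = C(n,1)·p^(n−1)q / p^n = n·q/p = n · 0.70480/0.29520.
n = 7.163 × 0.29520/0.70480 = 3.00 ≈ 3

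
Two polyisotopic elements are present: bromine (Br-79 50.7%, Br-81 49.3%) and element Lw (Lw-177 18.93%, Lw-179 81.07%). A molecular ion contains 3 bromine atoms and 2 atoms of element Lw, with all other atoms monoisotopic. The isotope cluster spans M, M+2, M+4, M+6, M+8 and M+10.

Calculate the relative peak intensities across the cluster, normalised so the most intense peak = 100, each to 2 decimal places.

1.27 : 14.59 : 58.64 : 100.00 : 76.09 : 21.42

Bromine pattern (n=3): 0.13032384 : 0.38017547 : 0.36967753 : 0.11982316
Element Lw pattern (n=2): 0.03583449 : 0.30693102 : 0.65723449
Convolve the two distributions (both contribute in 2-u steps):
  M: 0.13032384×0.03583449 = 0.004670
  M+2: 0.13032384×0.30693102 + 0.38017547×0.03583449 = 0.053624
  M+4: 0.13032384×0.65723449 + 0.38017547×0.30693102 + 0.36967753×0.03583449 = 0.215588
  M+6: 0.38017547×0.65723449 + 0.36967753×0.30693102 + 0.11982316×0.03583449 = 0.367624
  M+8: 0.36967753×0.65723449 + 0.11982316×0.30693102 = 0.279742
  M+10: 0.11982316×0.65723449 = 0.078752
Scale to base peak (0.367624) = 100: 1.27 : 14.59 : 58.64 : 100.00 : 76.09 : 21.42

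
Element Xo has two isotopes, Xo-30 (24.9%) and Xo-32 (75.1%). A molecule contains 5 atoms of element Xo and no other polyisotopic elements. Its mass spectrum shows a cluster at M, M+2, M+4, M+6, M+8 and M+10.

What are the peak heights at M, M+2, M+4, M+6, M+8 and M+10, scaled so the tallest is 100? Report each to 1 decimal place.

0.2 : 3.6 : 22.0 : 66.3 : 100.0 : 60.3

The 5 Xo atoms are independent, so intensities follow the terms of (0.249 + 0.751)^5.
P(M) = 0.249^5 = 0.000957
P(M+2) = 5 × 0.249^4 × 0.751^1 = 0.014435
P(M+4) = 10 × 0.249^3 × 0.751^2 = 0.087072
P(M+6) = 10 × 0.249^2 × 0.751^3 = 0.262614
P(M+8) = 5 × 0.249^1 × 0.751^4 = 0.396031
P(M+10) = 0.751^5 = 0.238891
The M+8 peak is largest (0.396031); scaling to 100 gives 0.2 : 3.6 : 22.0 : 66.3 : 100.0 : 60.3.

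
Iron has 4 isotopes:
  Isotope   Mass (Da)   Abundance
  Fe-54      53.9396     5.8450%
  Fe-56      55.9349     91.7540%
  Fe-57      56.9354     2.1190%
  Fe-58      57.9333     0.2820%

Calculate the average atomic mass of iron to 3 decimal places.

Weight each isotope mass by its fractional abundance: 0.058450 × 53.9396 + 0.917540 × 55.9349 + 0.021190 × 56.9354 + 0.002820 × 57.9333
= 3.15277 + 51.32251 + 1.20646 + 0.16337 = 55.84511 Da

55.845 Da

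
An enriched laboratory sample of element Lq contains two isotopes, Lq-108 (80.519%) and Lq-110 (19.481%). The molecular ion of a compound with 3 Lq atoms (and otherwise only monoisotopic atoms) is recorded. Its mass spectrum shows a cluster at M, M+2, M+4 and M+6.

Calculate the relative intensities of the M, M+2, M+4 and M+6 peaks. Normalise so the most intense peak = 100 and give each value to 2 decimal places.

Expanding (0.80519 + 0.19481)^3:
P(M) = 0.80519^3 = 0.522030
P(M+2) = 3 × 0.80519^2 × 0.19481^1 = 0.378904
P(M+4) = 3 × 0.80519^1 × 0.19481^2 = 0.091673
P(M+6) = 0.19481^3 = 0.007393
The M peak is largest (0.522030); scaling to 100 gives 100.00 : 72.58 : 17.56 : 1.42.

100.00 : 72.58 : 17.56 : 1.42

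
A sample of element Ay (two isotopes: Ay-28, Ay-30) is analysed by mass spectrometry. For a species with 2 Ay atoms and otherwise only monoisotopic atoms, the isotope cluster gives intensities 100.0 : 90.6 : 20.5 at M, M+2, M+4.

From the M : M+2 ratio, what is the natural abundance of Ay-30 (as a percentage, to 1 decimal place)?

Let p = fractional abundance of Ay-28. I(M+2)/I(M) = [C(2,1)·p^1·(1−p)] / p^2 = 2·(1−p)/p = 90.6/100.0 = 0.9060
(1−p)/p = 0.9060/2 = 0.4530  ⇒  p = 1/(1 + 0.4530) = 0.6882
Ay-28: 68.8%, Ay-30: 31.2%.

31.2%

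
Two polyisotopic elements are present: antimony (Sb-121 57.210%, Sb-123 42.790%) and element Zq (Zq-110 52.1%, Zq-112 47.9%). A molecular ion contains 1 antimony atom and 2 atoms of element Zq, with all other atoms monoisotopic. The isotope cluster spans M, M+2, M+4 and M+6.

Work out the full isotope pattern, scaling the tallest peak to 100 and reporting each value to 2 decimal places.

Antimony pattern (n=1): 0.5721 : 0.4279
Element Zq pattern (n=2): 0.271441 : 0.499118 : 0.229441
Convolve the two distributions (both contribute in 2-u steps):
  M: 0.5721×0.271441 = 0.155291
  M+2: 0.5721×0.499118 + 0.4279×0.271441 = 0.401695
  M+4: 0.5721×0.229441 + 0.4279×0.499118 = 0.344836
  M+6: 0.4279×0.229441 = 0.098178
Scale to base peak (0.401695) = 100: 38.66 : 100.00 : 85.85 : 24.44

38.66 : 100.00 : 85.85 : 24.44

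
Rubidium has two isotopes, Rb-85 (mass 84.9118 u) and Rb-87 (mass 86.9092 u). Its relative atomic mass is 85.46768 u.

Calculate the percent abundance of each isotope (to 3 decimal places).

With x = fraction of Rb-85 (so Rb-87 is 1 − x):
84.9118·x + 86.9092·(1 − x) = 85.46768
(84.9118 − 86.9092)·x = 85.46768 − 86.9092
x = -1.44152 / -1.9974 = 0.72170 → 72.170% Rb-85, 27.830% Rb-87.

Rb-85: 72.170%, Rb-87: 27.830%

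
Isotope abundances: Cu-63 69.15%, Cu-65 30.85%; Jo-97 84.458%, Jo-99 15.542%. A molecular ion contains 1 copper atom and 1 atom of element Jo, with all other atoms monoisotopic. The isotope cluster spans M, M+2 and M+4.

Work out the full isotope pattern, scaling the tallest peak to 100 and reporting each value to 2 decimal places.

100.00 : 63.02 : 8.21

Copper pattern (n=1): 0.6915 : 0.3085
Element Jo pattern (n=1): 0.84458 : 0.15542
Convolve the two distributions (both contribute in 2-u steps):
  M: 0.6915×0.84458 = 0.584027
  M+2: 0.6915×0.15542 + 0.3085×0.84458 = 0.368026
  M+4: 0.3085×0.15542 = 0.047947
Scale to base peak (0.584027) = 100: 100.00 : 63.02 : 8.21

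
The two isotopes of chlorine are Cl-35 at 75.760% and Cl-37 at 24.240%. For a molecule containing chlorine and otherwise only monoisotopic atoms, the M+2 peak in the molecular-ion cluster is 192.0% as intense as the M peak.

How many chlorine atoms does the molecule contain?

The M+2/M ratio from n Cl atoms is n · q/p = n · 0.24240/0.75760.
n = 1.920 × 0.75760/0.24240 = 6.00 ≈ 6

6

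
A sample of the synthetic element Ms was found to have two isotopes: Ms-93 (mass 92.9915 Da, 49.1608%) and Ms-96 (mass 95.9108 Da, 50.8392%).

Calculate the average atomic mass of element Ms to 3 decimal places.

94.476 Da

Weight each isotope mass by its fractional abundance: 0.491608 × 92.9915 + 0.508392 × 95.9108
= 45.71537 + 48.76028 = 94.47565 Da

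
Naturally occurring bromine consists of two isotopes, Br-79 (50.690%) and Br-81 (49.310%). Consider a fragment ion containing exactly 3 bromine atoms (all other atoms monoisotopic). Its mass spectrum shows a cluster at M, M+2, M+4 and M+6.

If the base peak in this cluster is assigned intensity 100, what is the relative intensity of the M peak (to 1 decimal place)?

34.3

Term probabilities: M 0.1302, M+2 0.3801, M+4 0.3698, M+6 0.1199. Base peak = M+2.
P(M+2) = C(3,1) × 0.50690^2 × 0.49310^1 = 3 × 0.25694761 × 0.4931 = 0.380103 (base)
P(M) = C(3,0) × 0.50690^3 × 0.49310^0 = 1 × 0.13024674 × 1.0000 = 0.130247
Relative intensity = 0.130247 / 0.380103 × 100 = 34.3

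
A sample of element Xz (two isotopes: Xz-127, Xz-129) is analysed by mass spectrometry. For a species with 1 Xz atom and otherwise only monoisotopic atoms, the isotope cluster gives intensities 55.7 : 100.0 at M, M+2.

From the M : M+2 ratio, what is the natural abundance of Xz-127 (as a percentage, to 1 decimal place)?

35.8%

If p is the fraction of Xz that is Xz-127, then I(M+2)/I(M) = [C(1,1)·p^0·(1−p)] / p^1 = 1·(1−p)/p = 100.0/55.7 = 1.7953
(1−p)/p = 1.7953/1 = 1.7953  ⇒  p = 1/(1 + 1.7953) = 0.3577
Xz-127: 35.8%, Xz-129: 64.2%.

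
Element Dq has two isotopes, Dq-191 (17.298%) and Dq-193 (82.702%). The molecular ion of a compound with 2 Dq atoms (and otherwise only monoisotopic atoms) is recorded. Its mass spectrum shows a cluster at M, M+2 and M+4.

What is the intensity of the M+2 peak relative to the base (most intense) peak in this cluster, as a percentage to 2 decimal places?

41.83%

Term probabilities: M 0.0299, M+2 0.2861, M+4 0.6840. Base peak = M+4.
P(M+4) = C(2,2) × 0.17298^0 × 0.82702^2 = 1 × 1.0000 × 0.68396208 = 0.683962 (base)
P(M+2) = C(2,1) × 0.17298^1 × 0.82702^1 = 2 × 0.17298 × 0.82702 = 0.286116
Relative intensity = 0.286116 / 0.683962 × 100 = 41.83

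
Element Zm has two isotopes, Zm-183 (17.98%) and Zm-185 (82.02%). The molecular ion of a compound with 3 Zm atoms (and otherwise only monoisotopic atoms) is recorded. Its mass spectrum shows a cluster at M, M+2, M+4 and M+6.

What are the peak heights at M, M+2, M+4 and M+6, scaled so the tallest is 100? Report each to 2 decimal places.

1.05 : 14.42 : 65.76 : 100.00

The 3 Zm atoms are independent, so intensities follow the terms of (0.1798 + 0.8202)^3.
P(M) = 0.1798^3 = 0.005813
P(M+2) = 3 × 0.1798^2 × 0.8202^1 = 0.079546
P(M+4) = 3 × 0.1798^1 × 0.8202^2 = 0.362870
P(M+6) = 0.8202^3 = 0.551772
The M+6 peak is largest (0.551772); scaling to 100 gives 1.05 : 14.42 : 65.76 : 100.00.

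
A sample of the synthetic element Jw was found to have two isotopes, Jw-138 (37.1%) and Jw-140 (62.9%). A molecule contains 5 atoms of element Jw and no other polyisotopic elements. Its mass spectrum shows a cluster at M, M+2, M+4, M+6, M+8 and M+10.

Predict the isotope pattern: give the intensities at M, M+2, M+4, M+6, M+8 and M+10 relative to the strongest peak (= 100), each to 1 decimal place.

Expanding (0.371 + 0.629)^5:
P(M) = 0.371^5 = 0.007029
P(M+2) = 5 × 0.371^4 × 0.629^1 = 0.059582
P(M+4) = 10 × 0.371^3 × 0.629^2 = 0.202033
P(M+6) = 10 × 0.371^2 × 0.629^3 = 0.342531
P(M+8) = 5 × 0.371^1 × 0.629^4 = 0.290366
P(M+10) = 0.629^5 = 0.098459
The M+6 peak is largest (0.342531); scaling to 100 gives 2.1 : 17.4 : 59.0 : 100.0 : 84.8 : 28.7.

2.1 : 17.4 : 59.0 : 100.0 : 84.8 : 28.7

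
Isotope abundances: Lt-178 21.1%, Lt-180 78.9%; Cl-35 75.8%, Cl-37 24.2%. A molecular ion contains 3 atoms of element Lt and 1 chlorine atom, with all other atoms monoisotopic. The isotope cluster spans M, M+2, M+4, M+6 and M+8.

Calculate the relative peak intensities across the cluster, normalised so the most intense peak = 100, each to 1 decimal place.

Element Lt pattern (n=3): 0.00939393 : 0.10538121 : 0.39405579 : 0.49116907
Chlorine pattern (n=1): 0.7580 : 0.2420
Convolve the two distributions (both contribute in 2-u steps):
  M: 0.00939393×0.7580 = 0.007121
  M+2: 0.00939393×0.2420 + 0.10538121×0.7580 = 0.082152
  M+4: 0.10538121×0.2420 + 0.39405579×0.7580 = 0.324197
  M+6: 0.39405579×0.2420 + 0.49116907×0.7580 = 0.467668
  M+8: 0.49116907×0.2420 = 0.118863
Scale to base peak (0.467668) = 100: 1.5 : 17.6 : 69.3 : 100.0 : 25.4

1.5 : 17.6 : 69.3 : 100.0 : 25.4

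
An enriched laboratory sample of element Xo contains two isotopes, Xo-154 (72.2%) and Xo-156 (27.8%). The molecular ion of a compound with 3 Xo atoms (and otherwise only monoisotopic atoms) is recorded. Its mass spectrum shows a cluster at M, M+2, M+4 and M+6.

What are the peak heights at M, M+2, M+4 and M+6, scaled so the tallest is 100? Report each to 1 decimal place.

86.6 : 100.0 : 38.5 : 4.9

Each Xo atom is independently Xo-154 (p = 0.722) or Xo-156 (q = 0.278); the cluster is the binomial expansion (p + q)^3.
P(M) = 0.722^3 = 0.376367
P(M+2) = 3 × 0.722^2 × 0.278^1 = 0.434751
P(M+4) = 3 × 0.722^1 × 0.278^2 = 0.167397
P(M+6) = 0.278^3 = 0.021485
The M+2 peak is largest (0.434751); scaling to 100 gives 86.6 : 100.0 : 38.5 : 4.9.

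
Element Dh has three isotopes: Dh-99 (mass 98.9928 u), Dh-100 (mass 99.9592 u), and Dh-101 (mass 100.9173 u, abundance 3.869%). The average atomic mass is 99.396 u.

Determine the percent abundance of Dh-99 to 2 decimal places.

62.11%

Let x and y be the fractions of Dh-99 and Dh-100. Then x + y = 1 − 0.03869 = 0.96131 and 98.9928x + 99.9592y = 99.396 − 0.03869×100.9173 = 95.491509663.
Substituting: 98.9928x + 99.9592(0.96131 − x) = 95.491509663
(98.9928 − 99.9592)x = -0.600268889  ⇒  x = 0.62114, y = 0.34017
Dh-99: 62.11%, Dh-100: 34.02%.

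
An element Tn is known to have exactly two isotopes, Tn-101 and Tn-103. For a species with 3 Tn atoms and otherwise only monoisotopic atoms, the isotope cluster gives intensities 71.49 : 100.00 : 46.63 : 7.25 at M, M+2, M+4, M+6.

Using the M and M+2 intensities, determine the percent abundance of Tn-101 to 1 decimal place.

68.2%

Let p = fractional abundance of Tn-101. I(M+2)/I(M) = [C(3,1)·p^2·(1−p)] / p^3 = 3·(1−p)/p = 100.00/71.49 = 1.3988
(1−p)/p = 1.3988/3 = 0.4663  ⇒  p = 1/(1 + 0.4663) = 0.6820
Tn-101: 68.2%, Tn-103: 31.8%.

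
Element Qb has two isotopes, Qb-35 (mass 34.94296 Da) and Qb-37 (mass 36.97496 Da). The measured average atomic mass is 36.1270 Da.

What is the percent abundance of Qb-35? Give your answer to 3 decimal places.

Let x be the fractional abundance of Qb-35; then Qb-37 has abundance 1 − x.
34.94296·x + 36.97496·(1 − x) = 36.1270
(34.94296 − 36.97496)·x = 36.1270 − 36.97496
x = -0.84796 / -2.03200 = 0.41730 → 41.730% Qb-35, 58.270% Qb-37.

41.730%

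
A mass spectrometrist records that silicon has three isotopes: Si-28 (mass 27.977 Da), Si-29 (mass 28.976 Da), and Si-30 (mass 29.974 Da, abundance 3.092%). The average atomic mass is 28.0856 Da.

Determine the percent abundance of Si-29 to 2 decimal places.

Let x and y be the fractions of Si-28 and Si-29. Then x + y = 1 − 0.03092 = 0.96908 and 27.977x + 28.976y = 28.0856 − 0.03092×29.974 = 27.15880392.
Substituting: 27.977x + 28.976(0.96908 − x) = 27.15880392
(27.977 − 28.976)x = -0.92125816  ⇒  x = 0.92218, y = 0.04690
Si-28: 92.22%, Si-29: 4.69%.

4.69%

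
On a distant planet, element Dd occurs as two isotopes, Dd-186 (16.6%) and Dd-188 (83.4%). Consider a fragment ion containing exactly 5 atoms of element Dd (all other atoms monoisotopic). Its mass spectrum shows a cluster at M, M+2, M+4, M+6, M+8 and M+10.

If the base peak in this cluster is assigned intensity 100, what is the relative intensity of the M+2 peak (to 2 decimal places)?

Binomial terms of (0.166 + 0.834)^5: M 0.0001, M+2 0.0032, M+4 0.0318, M+6 0.1599, M+8 0.4016, M+10 0.4035 → M+10 is the base peak.
P(M+10) = C(5,5) × 0.166^0 × 0.834^5 = 1 × 1.0000 × 0.40348766 = 0.403488 (base)
P(M+2) = C(5,1) × 0.166^4 × 0.834^1 = 5 × 0.00075933 × 0.8340 = 0.003166
Relative intensity = 0.003166 / 0.403488 × 100 = 0.78

0.78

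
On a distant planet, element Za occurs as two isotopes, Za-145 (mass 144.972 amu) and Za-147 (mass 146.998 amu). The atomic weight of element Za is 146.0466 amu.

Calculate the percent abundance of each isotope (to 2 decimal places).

Writing the weighted mean with unknown fraction x of Za-145:
144.972·x + 146.998·(1 − x) = 146.0466
(144.972 − 146.998)·x = 146.0466 − 146.998
x = -0.9514 / -2.026 = 0.46960 → 46.96% Za-145, 53.04% Za-147.

Za-145: 46.96%, Za-147: 53.04%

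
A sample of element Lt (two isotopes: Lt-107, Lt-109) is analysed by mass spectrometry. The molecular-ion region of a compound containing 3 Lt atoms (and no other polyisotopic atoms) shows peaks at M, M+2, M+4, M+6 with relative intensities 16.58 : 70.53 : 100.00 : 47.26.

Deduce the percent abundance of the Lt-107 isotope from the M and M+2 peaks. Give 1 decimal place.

If p is the fraction of Lt that is Lt-107, then I(M+2)/I(M) = [C(3,1)·p^2·(1−p)] / p^3 = 3·(1−p)/p = 70.53/16.58 = 4.2539
(1−p)/p = 4.2539/3 = 1.4180  ⇒  p = 1/(1 + 1.4180) = 0.4136
Lt-107: 41.4%, Lt-109: 58.6%.

41.4%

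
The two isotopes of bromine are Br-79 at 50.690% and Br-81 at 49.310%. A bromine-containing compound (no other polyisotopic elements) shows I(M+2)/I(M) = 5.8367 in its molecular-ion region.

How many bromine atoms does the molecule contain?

For n independent Br atoms, I(M+2)/I(M) = n · (abundance Br-81) / (abundance Br-79) = n · 0.49310/0.50690.
n = 5.8367 × 0.50690/0.49310 = 6.00 ≈ 6

6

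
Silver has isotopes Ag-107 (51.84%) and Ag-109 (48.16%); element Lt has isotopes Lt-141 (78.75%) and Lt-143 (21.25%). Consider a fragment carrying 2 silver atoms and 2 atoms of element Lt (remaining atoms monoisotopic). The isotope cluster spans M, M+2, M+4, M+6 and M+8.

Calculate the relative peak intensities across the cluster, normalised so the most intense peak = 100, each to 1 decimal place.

41.7 : 100.0 : 80.9 : 25.1 : 2.6

Silver pattern (n=2): 0.26873856 : 0.49932288 : 0.23193856
Element Lt pattern (n=2): 0.62015625 : 0.3346875 : 0.04515625
Convolve the two distributions (both contribute in 2-u steps):
  M: 0.26873856×0.62015625 = 0.166660
  M+2: 0.26873856×0.3346875 + 0.49932288×0.62015625 = 0.399602
  M+4: 0.26873856×0.04515625 + 0.49932288×0.3346875 + 0.23193856×0.62015625 = 0.323090
  M+6: 0.49932288×0.04515625 + 0.23193856×0.3346875 = 0.100174
  M+8: 0.23193856×0.04515625 = 0.010473
Scale to base peak (0.399602) = 100: 41.7 : 100.0 : 80.9 : 25.1 : 2.6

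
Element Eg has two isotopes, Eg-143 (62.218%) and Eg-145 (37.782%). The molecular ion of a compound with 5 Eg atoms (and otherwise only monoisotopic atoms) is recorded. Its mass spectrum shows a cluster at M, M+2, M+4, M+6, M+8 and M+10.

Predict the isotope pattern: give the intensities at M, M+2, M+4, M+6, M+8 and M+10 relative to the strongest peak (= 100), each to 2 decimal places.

Each Eg atom is independently Eg-143 (p = 0.62218) or Eg-145 (q = 0.37782); the cluster is the binomial expansion (p + q)^5.
P(M) = 0.62218^5 = 0.093235
P(M+2) = 5 × 0.62218^4 × 0.37782^1 = 0.283086
P(M+4) = 10 × 0.62218^3 × 0.37782^2 = 0.343810
P(M+6) = 10 × 0.62218^2 × 0.37782^3 = 0.208779
P(M+8) = 5 × 0.62218^1 × 0.37782^4 = 0.063391
P(M+10) = 0.37782^5 = 0.007699
The M+4 peak is largest (0.343810); scaling to 100 gives 27.12 : 82.34 : 100.00 : 60.73 : 18.44 : 2.24.

27.12 : 82.34 : 100.00 : 60.73 : 18.44 : 2.24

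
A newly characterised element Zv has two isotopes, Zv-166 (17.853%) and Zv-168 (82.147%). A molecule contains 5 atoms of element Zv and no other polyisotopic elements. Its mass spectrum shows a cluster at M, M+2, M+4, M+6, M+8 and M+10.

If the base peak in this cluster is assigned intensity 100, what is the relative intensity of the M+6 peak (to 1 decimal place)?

43.5

(0.17853 + 0.82147)^5 gives M 0.0002, M+2 0.0042, M+4 0.0384, M+6 0.1767, M+8 0.4065, M+10 0.3741; the largest is M+8.
P(M+8) = C(5,4) × 0.17853^1 × 0.82147^4 = 5 × 0.17853 × 0.45537253 = 0.406488 (base)
P(M+6) = C(5,3) × 0.17853^2 × 0.82147^3 = 10 × 0.03187296 × 0.5543386 = 0.176684
Relative intensity = 0.176684 / 0.406488 × 100 = 43.5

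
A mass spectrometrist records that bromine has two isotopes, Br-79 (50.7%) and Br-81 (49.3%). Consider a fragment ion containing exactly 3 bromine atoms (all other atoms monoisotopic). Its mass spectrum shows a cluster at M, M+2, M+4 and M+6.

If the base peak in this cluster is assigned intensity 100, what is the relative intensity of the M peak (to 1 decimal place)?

34.3

(0.507 + 0.493)^3 gives M 0.1303, M+2 0.3802, M+4 0.3697, M+6 0.1198; the largest is M+2.
P(M+2) = C(3,1) × 0.507^2 × 0.493^1 = 3 × 0.257049 × 0.4930 = 0.380175 (base)
P(M) = C(3,0) × 0.507^3 × 0.493^0 = 1 × 0.13032384 × 1.0000 = 0.130324
Relative intensity = 0.130324 / 0.380175 × 100 = 34.3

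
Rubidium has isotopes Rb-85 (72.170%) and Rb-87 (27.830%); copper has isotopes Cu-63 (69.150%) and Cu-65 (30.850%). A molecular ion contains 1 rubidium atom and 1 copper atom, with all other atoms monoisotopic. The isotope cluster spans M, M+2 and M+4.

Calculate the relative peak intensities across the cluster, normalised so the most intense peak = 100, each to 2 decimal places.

Rubidium pattern (n=1): 0.7217 : 0.2783
Copper pattern (n=1): 0.6915 : 0.3085
Convolve the two distributions (both contribute in 2-u steps):
  M: 0.7217×0.6915 = 0.499056
  M+2: 0.7217×0.3085 + 0.2783×0.6915 = 0.415089
  M+4: 0.2783×0.3085 = 0.085856
Scale to base peak (0.499056) = 100: 100.00 : 83.17 : 17.20

100.00 : 83.17 : 17.20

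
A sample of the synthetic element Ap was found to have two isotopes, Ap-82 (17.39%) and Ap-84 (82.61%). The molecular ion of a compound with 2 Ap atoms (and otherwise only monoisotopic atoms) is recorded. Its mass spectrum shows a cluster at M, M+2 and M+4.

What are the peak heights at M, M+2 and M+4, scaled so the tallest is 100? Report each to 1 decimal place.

Each Ap atom is independently Ap-82 (p = 0.1739) or Ap-84 (q = 0.8261); the cluster is the binomial expansion (p + q)^2.
P(M) = 0.1739^2 = 0.030241
P(M+2) = 2 × 0.1739^1 × 0.8261^1 = 0.287318
P(M+4) = 0.8261^2 = 0.682441
The M+4 peak is largest (0.682441); scaling to 100 gives 4.4 : 42.1 : 100.0.

4.4 : 42.1 : 100.0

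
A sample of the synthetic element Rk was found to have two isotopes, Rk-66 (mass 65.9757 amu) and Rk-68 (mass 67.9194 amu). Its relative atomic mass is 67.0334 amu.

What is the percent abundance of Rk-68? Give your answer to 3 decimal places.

54.417%

With x = fraction of Rk-66 (so Rk-68 is 1 − x):
65.9757·x + 67.9194·(1 − x) = 67.0334
(65.9757 − 67.9194)·x = 67.0334 − 67.9194
x = -0.8860 / -1.9437 = 0.45583 → 45.583% Rk-66, 54.417% Rk-68.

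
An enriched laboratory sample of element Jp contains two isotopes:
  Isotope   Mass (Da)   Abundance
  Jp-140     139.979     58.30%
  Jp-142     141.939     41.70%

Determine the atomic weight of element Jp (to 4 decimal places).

140.7963 Da

Weight each isotope mass by its fractional abundance: 0.5830 × 139.979 + 0.4170 × 141.939
= 81.60776 + 59.18856 = 140.79632 Da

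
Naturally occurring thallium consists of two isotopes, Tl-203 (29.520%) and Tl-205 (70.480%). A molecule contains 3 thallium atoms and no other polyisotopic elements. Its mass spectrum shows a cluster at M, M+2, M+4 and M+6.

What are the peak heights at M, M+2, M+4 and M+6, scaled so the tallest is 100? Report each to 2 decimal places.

The 3 Tl atoms are independent, so intensities follow the terms of (0.29520 + 0.70480)^3.
P(M) = 0.29520^3 = 0.025725
P(M+2) = 3 × 0.29520^2 × 0.70480^1 = 0.184255
P(M+4) = 3 × 0.29520^1 × 0.70480^2 = 0.439916
P(M+6) = 0.70480^3 = 0.350104
The M+4 peak is largest (0.439916); scaling to 100 gives 5.85 : 41.88 : 100.00 : 79.58.

5.85 : 41.88 : 100.00 : 79.58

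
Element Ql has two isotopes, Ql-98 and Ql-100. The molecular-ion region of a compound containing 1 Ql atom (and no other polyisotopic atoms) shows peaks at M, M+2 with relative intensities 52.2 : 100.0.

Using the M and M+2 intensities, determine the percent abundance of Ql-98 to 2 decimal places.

Write p for the Ql-98 fraction. I(M+2)/I(M) = [C(1,1)·p^0·(1−p)] / p^1 = 1·(1−p)/p = 100.0/52.2 = 1.9157
(1−p)/p = 1.9157/1 = 1.9157  ⇒  p = 1/(1 + 1.9157) = 0.3430
Ql-98: 34.30%, Ql-100: 65.70%.

34.30%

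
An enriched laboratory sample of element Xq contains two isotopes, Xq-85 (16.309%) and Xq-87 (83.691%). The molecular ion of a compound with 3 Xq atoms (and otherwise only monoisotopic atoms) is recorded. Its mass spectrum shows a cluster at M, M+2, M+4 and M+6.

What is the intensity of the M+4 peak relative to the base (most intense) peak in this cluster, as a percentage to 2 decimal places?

Binomial terms of (0.16309 + 0.83691)^3: M 0.0043, M+2 0.0668, M+4 0.3427, M+6 0.5862 → M+6 is the base peak.
P(M+6) = C(3,3) × 0.16309^0 × 0.83691^3 = 1 × 1.0000 × 0.58618712 = 0.586187 (base)
P(M+4) = C(3,2) × 0.16309^1 × 0.83691^2 = 3 × 0.16309 × 0.70041835 = 0.342694
Relative intensity = 0.342694 / 0.586187 × 100 = 58.46

58.46%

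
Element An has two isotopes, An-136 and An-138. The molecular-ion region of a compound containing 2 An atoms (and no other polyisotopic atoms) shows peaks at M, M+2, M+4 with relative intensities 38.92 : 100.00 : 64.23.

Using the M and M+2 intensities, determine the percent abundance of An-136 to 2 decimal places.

43.77%

Let p = fractional abundance of An-136. I(M+2)/I(M) = [C(2,1)·p^1·(1−p)] / p^2 = 2·(1−p)/p = 100.00/38.92 = 2.5694
(1−p)/p = 2.5694/2 = 1.2847  ⇒  p = 1/(1 + 1.2847) = 0.4377
An-136: 43.77%, An-138: 56.23%.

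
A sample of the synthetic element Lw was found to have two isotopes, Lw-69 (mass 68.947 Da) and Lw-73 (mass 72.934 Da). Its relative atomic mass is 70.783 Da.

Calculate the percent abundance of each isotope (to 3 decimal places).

Writing the weighted mean with unknown fraction x of Lw-69:
68.947·x + 72.934·(1 − x) = 70.783
(68.947 − 72.934)·x = 70.783 − 72.934
x = -2.151 / -3.987 = 0.53950 → 53.950% Lw-69, 46.050% Lw-73.

Lw-69: 53.950%, Lw-73: 46.050%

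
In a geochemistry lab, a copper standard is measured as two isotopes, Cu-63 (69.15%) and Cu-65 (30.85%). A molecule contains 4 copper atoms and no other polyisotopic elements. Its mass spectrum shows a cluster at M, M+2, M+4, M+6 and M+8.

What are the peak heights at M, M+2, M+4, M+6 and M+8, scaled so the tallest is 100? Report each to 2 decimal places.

The 4 Cu atoms are independent, so intensities follow the terms of (0.6915 + 0.3085)^4.
P(M) = 0.6915^4 = 0.228649
P(M+2) = 4 × 0.6915^3 × 0.3085^1 = 0.408030
P(M+4) = 6 × 0.6915^2 × 0.3085^2 = 0.273052
P(M+6) = 4 × 0.6915^1 × 0.3085^3 = 0.081212
P(M+8) = 0.3085^4 = 0.009058
The M+2 peak is largest (0.408030); scaling to 100 gives 56.04 : 100.00 : 66.92 : 19.90 : 2.22.

56.04 : 100.00 : 66.92 : 19.90 : 2.22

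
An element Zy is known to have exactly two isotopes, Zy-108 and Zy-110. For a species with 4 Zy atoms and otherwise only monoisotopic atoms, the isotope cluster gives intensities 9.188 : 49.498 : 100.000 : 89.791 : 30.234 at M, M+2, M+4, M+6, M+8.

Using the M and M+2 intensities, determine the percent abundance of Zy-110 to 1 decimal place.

57.4%

Write p for the Zy-108 fraction. I(M+2)/I(M) = [C(4,1)·p^3·(1−p)] / p^4 = 4·(1−p)/p = 49.498/9.188 = 5.3872
(1−p)/p = 5.3872/4 = 1.3468  ⇒  p = 1/(1 + 1.3468) = 0.4261
Zy-108: 42.6%, Zy-110: 57.4%.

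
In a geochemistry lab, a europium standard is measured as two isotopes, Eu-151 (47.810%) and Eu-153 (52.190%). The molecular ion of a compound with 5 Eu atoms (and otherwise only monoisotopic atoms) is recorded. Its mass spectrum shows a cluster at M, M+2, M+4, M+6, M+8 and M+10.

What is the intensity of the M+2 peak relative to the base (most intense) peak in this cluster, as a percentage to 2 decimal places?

41.96%

Term probabilities: M 0.0250, M+2 0.1363, M+4 0.2977, M+6 0.3249, M+8 0.1774, M+10 0.0387. Base peak = M+6.
P(M+6) = C(5,3) × 0.47810^2 × 0.52190^3 = 10 × 0.22857961 × 0.14215492 = 0.324937 (base)
P(M+2) = C(5,1) × 0.47810^4 × 0.52190^1 = 5 × 0.05224864 × 0.5219 = 0.136343
Relative intensity = 0.136343 / 0.324937 × 100 = 41.96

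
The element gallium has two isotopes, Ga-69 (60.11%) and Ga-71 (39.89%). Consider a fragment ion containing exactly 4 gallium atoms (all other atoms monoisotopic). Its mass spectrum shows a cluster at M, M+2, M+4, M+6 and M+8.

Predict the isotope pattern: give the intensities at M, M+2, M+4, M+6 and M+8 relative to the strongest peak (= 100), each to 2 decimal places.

Expanding (0.6011 + 0.3989)^4:
P(M) = 0.6011^4 = 0.130553
P(M+2) = 4 × 0.6011^3 × 0.3989^1 = 0.346549
P(M+4) = 6 × 0.6011^2 × 0.3989^2 = 0.344963
P(M+6) = 4 × 0.6011^1 × 0.3989^3 = 0.152616
P(M+8) = 0.3989^4 = 0.025320
The M+2 peak is largest (0.346549); scaling to 100 gives 37.67 : 100.00 : 99.54 : 44.04 : 7.31.

37.67 : 100.00 : 99.54 : 44.04 : 7.31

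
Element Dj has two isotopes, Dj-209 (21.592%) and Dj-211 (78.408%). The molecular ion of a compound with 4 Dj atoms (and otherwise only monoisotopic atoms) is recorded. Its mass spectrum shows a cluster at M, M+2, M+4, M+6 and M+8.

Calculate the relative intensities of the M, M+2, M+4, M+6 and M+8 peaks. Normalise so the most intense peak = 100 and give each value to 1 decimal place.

0.5 : 7.6 : 41.3 : 100.0 : 90.8

Expanding (0.21592 + 0.78408)^4:
P(M) = 0.21592^4 = 0.002174
P(M+2) = 4 × 0.21592^3 × 0.78408^1 = 0.031572
P(M+4) = 6 × 0.21592^2 × 0.78408^2 = 0.171972
P(M+6) = 4 × 0.21592^1 × 0.78408^3 = 0.416326
P(M+8) = 0.78408^4 = 0.377956
The M+6 peak is largest (0.416326); scaling to 100 gives 0.5 : 7.6 : 41.3 : 100.0 : 90.8.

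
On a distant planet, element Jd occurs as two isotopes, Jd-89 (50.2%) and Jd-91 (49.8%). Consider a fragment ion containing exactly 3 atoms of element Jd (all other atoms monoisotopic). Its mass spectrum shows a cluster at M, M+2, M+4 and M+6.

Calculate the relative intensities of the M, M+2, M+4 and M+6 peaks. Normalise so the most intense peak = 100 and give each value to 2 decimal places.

The 3 Jd atoms are independent, so intensities follow the terms of (0.502 + 0.498)^3.
P(M) = 0.502^3 = 0.126506
P(M+2) = 3 × 0.502^2 × 0.498^1 = 0.376494
P(M+4) = 3 × 0.502^1 × 0.498^2 = 0.373494
P(M+6) = 0.498^3 = 0.123506
The M+2 peak is largest (0.376494); scaling to 100 gives 33.60 : 100.00 : 99.20 : 32.80.

33.60 : 100.00 : 99.20 : 32.80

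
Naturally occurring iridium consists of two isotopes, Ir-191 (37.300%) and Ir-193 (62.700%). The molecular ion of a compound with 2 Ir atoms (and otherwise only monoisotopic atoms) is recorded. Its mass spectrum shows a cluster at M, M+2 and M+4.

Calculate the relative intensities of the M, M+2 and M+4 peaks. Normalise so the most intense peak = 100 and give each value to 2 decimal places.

The 2 Ir atoms are independent, so intensities follow the terms of (0.37300 + 0.62700)^2.
P(M) = 0.37300^2 = 0.139129
P(M+2) = 2 × 0.37300^1 × 0.62700^1 = 0.467742
P(M+4) = 0.62700^2 = 0.393129
The M+2 peak is largest (0.467742); scaling to 100 gives 29.74 : 100.00 : 84.05.

29.74 : 100.00 : 84.05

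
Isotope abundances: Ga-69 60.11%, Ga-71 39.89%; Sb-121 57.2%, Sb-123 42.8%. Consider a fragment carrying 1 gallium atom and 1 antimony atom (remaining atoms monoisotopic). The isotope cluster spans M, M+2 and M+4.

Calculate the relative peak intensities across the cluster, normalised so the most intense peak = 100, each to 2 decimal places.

Gallium pattern (n=1): 0.6011 : 0.3989
Antimony pattern (n=1): 0.5720 : 0.4280
Convolve the two distributions (both contribute in 2-u steps):
  M: 0.6011×0.5720 = 0.343829
  M+2: 0.6011×0.4280 + 0.3989×0.5720 = 0.485442
  M+4: 0.3989×0.4280 = 0.170729
Scale to base peak (0.485442) = 100: 70.83 : 100.00 : 35.17

70.83 : 100.00 : 35.17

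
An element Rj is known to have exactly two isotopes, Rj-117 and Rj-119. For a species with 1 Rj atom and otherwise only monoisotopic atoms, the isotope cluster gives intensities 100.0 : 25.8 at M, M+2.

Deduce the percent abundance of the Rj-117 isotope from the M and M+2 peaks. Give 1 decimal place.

Let p = fractional abundance of Rj-117. I(M+2)/I(M) = [C(1,1)·p^0·(1−p)] / p^1 = 1·(1−p)/p = 25.8/100.0 = 0.2580
(1−p)/p = 0.2580/1 = 0.2580  ⇒  p = 1/(1 + 0.2580) = 0.7949
Rj-117: 79.5%, Rj-119: 20.5%.

79.5%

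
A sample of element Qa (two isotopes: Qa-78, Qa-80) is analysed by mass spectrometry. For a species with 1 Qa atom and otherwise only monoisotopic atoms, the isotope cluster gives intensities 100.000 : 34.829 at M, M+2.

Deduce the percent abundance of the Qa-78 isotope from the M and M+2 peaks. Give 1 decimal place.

74.2%

Let p = fractional abundance of Qa-78. I(M+2)/I(M) = [C(1,1)·p^0·(1−p)] / p^1 = 1·(1−p)/p = 34.829/100.000 = 0.3483
(1−p)/p = 0.3483/1 = 0.3483  ⇒  p = 1/(1 + 0.3483) = 0.7417
Qa-78: 74.2%, Qa-80: 25.8%.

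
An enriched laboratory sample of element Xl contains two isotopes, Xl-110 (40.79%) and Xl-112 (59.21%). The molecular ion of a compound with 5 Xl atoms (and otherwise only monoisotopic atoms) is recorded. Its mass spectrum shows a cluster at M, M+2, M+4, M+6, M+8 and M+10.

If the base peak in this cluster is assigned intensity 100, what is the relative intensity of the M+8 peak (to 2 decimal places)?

(0.4079 + 0.5921)^5 gives M 0.0113, M+2 0.0820, M+4 0.2379, M+6 0.3454, M+8 0.2507, M+10 0.0728; the largest is M+6.
P(M+6) = C(5,3) × 0.4079^2 × 0.5921^3 = 10 × 0.16638241 × 0.20757984 = 0.345376 (base)
P(M+8) = C(5,4) × 0.4079^1 × 0.5921^4 = 5 × 0.4079 × 0.12290803 = 0.250671
Relative intensity = 0.250671 / 0.345376 × 100 = 72.58

72.58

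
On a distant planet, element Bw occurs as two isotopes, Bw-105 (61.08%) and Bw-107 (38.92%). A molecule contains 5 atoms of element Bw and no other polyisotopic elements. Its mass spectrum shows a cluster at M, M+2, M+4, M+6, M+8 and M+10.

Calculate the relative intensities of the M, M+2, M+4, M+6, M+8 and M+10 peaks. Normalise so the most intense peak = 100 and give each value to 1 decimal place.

The 5 Bw atoms are independent, so intensities follow the terms of (0.6108 + 0.3892)^5.
P(M) = 0.6108^5 = 0.085015
P(M+2) = 5 × 0.6108^4 × 0.3892^1 = 0.270856
P(M+4) = 10 × 0.6108^3 × 0.3892^2 = 0.345178
P(M+6) = 10 × 0.6108^2 × 0.3892^3 = 0.219946
P(M+8) = 5 × 0.6108^1 × 0.3892^4 = 0.070075
P(M+10) = 0.3892^5 = 0.008930
The M+4 peak is largest (0.345178); scaling to 100 gives 24.6 : 78.5 : 100.0 : 63.7 : 20.3 : 2.6.

24.6 : 78.5 : 100.0 : 63.7 : 20.3 : 2.6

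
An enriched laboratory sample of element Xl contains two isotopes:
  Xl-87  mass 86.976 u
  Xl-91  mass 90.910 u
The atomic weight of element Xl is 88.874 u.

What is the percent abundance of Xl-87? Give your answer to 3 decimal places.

51.754%

With x = fraction of Xl-87 (so Xl-91 is 1 − x):
86.976·x + 90.910·(1 − x) = 88.874
(86.976 − 90.910)·x = 88.874 − 90.910
x = -2.036 / -3.934 = 0.51754 → 51.754% Xl-87, 48.246% Xl-91.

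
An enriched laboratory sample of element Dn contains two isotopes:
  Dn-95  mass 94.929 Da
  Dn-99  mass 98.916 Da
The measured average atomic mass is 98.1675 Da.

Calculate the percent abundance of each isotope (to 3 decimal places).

With x = fraction of Dn-95 (so Dn-99 is 1 − x):
94.929·x + 98.916·(1 − x) = 98.1675
(94.929 − 98.916)·x = 98.1675 − 98.916
x = -0.7485 / -3.987 = 0.18774 → 18.774% Dn-95, 81.226% Dn-99.

Dn-95: 18.774%, Dn-99: 81.226%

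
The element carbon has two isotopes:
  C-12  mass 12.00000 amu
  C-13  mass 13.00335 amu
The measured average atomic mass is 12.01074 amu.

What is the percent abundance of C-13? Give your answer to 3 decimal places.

1.070%

Let x be the fractional abundance of C-12; then C-13 has abundance 1 − x.
12.00000·x + 13.00335·(1 − x) = 12.01074
(12.00000 − 13.00335)·x = 12.01074 − 13.00335
x = -0.99261 / -1.00335 = 0.98930 → 98.930% C-12, 1.070% C-13.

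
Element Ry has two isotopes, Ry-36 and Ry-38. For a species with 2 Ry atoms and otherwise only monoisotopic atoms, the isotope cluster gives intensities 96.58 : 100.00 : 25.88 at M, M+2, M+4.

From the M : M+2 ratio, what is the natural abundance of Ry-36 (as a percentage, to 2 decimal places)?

65.89%

If p is the fraction of Ry that is Ry-36, then I(M+2)/I(M) = [C(2,1)·p^1·(1−p)] / p^2 = 2·(1−p)/p = 100.00/96.58 = 1.0354
(1−p)/p = 1.0354/2 = 0.5177  ⇒  p = 1/(1 + 0.5177) = 0.6589
Ry-36: 65.89%, Ry-38: 34.11%.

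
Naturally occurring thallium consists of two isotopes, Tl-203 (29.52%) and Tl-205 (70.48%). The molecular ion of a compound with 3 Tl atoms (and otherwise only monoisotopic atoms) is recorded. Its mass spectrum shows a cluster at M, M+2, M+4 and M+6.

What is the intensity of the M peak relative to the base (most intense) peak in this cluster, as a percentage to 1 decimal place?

(0.2952 + 0.7048)^3 gives M 0.0257, M+2 0.1843, M+4 0.4399, M+6 0.3501; the largest is M+4.
P(M+4) = C(3,2) × 0.2952^1 × 0.7048^2 = 3 × 0.2952 × 0.49674304 = 0.439916 (base)
P(M) = C(3,0) × 0.2952^3 × 0.7048^0 = 1 × 0.02572463 × 1.0000 = 0.025725
Relative intensity = 0.025725 / 0.439916 × 100 = 5.8

5.8%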